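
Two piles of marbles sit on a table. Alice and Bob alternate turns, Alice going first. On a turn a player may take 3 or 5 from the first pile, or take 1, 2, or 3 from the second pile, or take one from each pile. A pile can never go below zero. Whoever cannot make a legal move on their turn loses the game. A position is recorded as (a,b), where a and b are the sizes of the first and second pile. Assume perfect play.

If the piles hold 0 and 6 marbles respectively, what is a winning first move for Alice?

Move to (0,4).

Use the standard recursion: the mover loses at a terminal position; elsewhere, the mover wins exactly when some move hands the opponent an L position.
No move ever increases a pile, so every position that can arise here has a ≤ 0 and b ≤ 6; it is enough to label the cells with 0 ≤ a ≤ 0 and 0 ≤ b ≤ 6.
Every move lowers a or b (never raises either), so fill the grid row by row in increasing a, and left to right within a row: each cell's successors are then already labelled.
      b=0  b=1  b=2  b=3  b=4  b=5  b=6
a=0:    L    W    W    W    L    W    W
Cells with no legal move (terminal, hence L): (0,0).
The remaining L cells, each justified by listing all of its moves:
(0,4): L (options (0,3)(W), (0,2)(W), (0,1)(W) are all W)
Every other cell has at least one move into one of the L cells above, so it is W.
From (0,6), the L positions reachable in one move are: (0,4).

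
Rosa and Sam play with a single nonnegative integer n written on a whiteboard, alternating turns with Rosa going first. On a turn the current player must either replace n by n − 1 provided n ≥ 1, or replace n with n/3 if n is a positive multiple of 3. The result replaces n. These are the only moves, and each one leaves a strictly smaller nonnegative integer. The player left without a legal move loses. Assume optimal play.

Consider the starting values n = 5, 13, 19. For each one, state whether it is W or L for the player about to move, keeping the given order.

Work bottom-up. With no move the player to move loses. Otherwise the position is W if at least one move leads to an L position for the opponent, and L if every move leads to a W.
n=0: no move → L
n=1: →0(L), so W
n=2: →1(W) only, which is W, so L
n=3: →2(L), so W
n=4: →3(W) only, which is W, so L
n=5: →4(L), so W
n=6: →2(L), so W
n=7: →6(W) only, which is W, so L
n=8: →7(L), so W
n=9: →3(W), 8(W) — all W, so L
n=10: →9(L), so W
n=11: →10(W) only, which is W, so L
n=12: →4(L), so W
n=13: →12(W) only, which is W, so L
n=14: →13(L), so W
n=15: →5(W), 14(W) — all W, so L
n=16: →15(L), so W
n=17: →16(W) only, which is W, so L
n=18: →17(L), so W
n=19: →18(W) only, which is W, so L

5: W, 13: L, 19: L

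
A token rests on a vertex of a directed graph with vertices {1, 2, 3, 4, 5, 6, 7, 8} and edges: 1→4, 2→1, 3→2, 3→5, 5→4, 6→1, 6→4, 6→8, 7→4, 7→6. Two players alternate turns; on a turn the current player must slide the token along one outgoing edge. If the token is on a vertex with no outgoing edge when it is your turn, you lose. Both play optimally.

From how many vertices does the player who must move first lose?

3

Compute win/loss labels from the base case upward. A position with no move is L. Any other position is W if it can reach an L in one move, else L.
Every edge goes from a vertex to one that appears earlier in the order 8, 4, 5, 1, 6, 7, 2, 3, so processing vertices in that order labels each vertex after all of its successors.
8: no outgoing edge → L
4: no outgoing edge → L
5: can move to 4, which is L ⇒ W
1: can move to 4, which is L ⇒ W
6: can move to 4, which is L ⇒ W
7: can move to 4, which is L ⇒ W
2: the only move is to 1(W), a W ⇒ L
3: can move to 2, which is L ⇒ W
The L vertices are 2, 4, 8; that is 3 in all.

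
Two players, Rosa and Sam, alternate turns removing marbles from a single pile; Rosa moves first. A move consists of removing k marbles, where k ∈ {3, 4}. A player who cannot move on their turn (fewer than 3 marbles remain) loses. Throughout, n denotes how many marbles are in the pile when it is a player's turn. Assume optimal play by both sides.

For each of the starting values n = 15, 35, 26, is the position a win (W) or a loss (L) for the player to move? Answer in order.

Use the standard recursion: the mover loses at a terminal position; elsewhere, the mover wins exactly when some move hands the opponent an L position.
n=0: no move → L
n=1: no move → L
n=2: no move → L
n=3: W (go to 0, an L position)
n=4: W (go to 1, an L position)
n=5: W (go to 2, an L position)
n=6: W (go to 2, an L position)
n=7: L (options 4(W), 3(W) are all W)
n=8: L (options 5(W), 4(W) are all W)
n=9: L (options 6(W), 5(W) are all W)
n=10: W (go to 7, an L position)
n=11: W (go to 8, an L position)
n=12: W (go to 9, an L position)
n=13: W (go to 9, an L position)
n=14: L (options 11(W), 10(W) are all W)
n=15: L (options 12(W), 11(W) are all W)
n=16: L (options 13(W), 12(W) are all W)
n=17: W (go to 14, an L position)
n=18: W (go to 15, an L position)
n=19: W (go to 16, an L position)
n=20: W (go to 16, an L position)
n=21: L (options 18(W), 17(W) are all W)
n=22: L (options 19(W), 18(W) are all W)
n=23: L (options 20(W), 19(W) are all W)
n=24: W (go to 21, an L position)
n=25: W (go to 22, an L position)
n=26: W (go to 23, an L position)
n=27: W (go to 23, an L position)
n=28: L (options 25(W), 24(W) are all W)
n=29: L (options 26(W), 25(W) are all W)
n=30: L (options 27(W), 26(W) are all W)
n=31: W (go to 28, an L position)
n=32: W (go to 29, an L position)
n=33: W (go to 30, an L position)
n=34: W (go to 30, an L position)
n=35: L (options 32(W), 31(W) are all W)

15: L, 35: L, 26: W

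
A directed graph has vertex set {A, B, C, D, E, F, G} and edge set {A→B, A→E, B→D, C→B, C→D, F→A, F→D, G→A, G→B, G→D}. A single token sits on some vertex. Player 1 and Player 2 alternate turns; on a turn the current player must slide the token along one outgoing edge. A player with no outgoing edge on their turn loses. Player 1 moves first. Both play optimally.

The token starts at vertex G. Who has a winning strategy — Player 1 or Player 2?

Player 1 wins.

Use the standard recursion: the mover loses at a terminal position; elsewhere, the mover wins exactly when some move hands the opponent an L position.
Every edge goes from a vertex to one that appears earlier in the order D, E, B, A, C, F, G, so processing vertices in that order labels each vertex after all of its successors.
D: no outgoing edge → L
E: no outgoing edge → L
B: →D(L), so W
A: →E(L), so W
C: →D(L), so W
F: →D(L), so W
G: →D(L), so W
The starting position G is W: Player 1 should move to D, handing over an L position.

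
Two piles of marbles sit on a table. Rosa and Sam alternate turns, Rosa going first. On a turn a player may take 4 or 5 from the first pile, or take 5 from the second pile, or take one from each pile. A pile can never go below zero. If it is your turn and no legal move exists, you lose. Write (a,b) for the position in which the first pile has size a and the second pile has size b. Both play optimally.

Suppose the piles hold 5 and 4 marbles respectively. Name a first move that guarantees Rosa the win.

Move to (0,4).

Use the standard recursion: the mover loses at a terminal position; elsewhere, the mover wins exactly when some move hands the opponent an L position.
No move ever increases a pile, so every position that can arise here has a ≤ 5 and b ≤ 4; it is enough to label the cells with 0 ≤ a ≤ 5 and 0 ≤ b ≤ 4.
Every move lowers a or b (never raises either), so fill the grid row by row in increasing a, and left to right within a row: each cell's successors are then already labelled.
      b=0  b=1  b=2  b=3  b=4
a=0:    L    L    L    L    L
a=1:    L    W    W    W    W
a=2:    L    W    L    L    L
a=3:    L    W    L    W    W
a=4:    W    W    W    W    W
a=5:    W    W    W    W    W
Cells with no legal move (terminal, hence L): (0,0), (0,1), (0,2), (0,3), (0,4), (1,0), (2,0), (3,0).
The remaining L cells, each justified by listing all of its moves:
(2,2): only reaches (1,1)(W), which is W → L
(2,3): only reaches (1,2)(W), which is W → L
(2,4): only reaches (1,3)(W), which is W → L
(3,2): only reaches (2,1)(W), which is W → L
Every other cell has at least one move into one of the L cells above, so it is W.
From (5,4), the L positions reachable in one move are: (0,4).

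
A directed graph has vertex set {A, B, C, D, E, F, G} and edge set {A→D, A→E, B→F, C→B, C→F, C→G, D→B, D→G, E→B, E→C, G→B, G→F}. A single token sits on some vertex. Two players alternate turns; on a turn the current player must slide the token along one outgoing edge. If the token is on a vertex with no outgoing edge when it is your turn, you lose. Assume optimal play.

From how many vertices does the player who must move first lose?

3

Work bottom-up. With no move the player to move loses. Otherwise the position is W if at least one move leads to an L position for the opponent, and L if every move leads to a W.
Every edge goes from a vertex to one that appears earlier in the order F, B, G, C, D, E, A, so processing vertices in that order labels each vertex after all of its successors.
F: no outgoing edge → L
B: →F(L), so W
G: →F(L), so W
C: →F(L), so W
D: →G(W), B(W) — all W, so L
E: →C(W), B(W) — all W, so L
A: →E(L), so W
The L vertices are D, E, F; that is 3 in all.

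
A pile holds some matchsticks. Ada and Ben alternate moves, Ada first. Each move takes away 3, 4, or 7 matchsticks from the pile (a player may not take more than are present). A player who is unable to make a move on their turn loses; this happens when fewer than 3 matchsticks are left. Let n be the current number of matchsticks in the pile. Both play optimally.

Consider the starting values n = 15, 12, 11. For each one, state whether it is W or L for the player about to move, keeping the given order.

Positions with no move are L. A position that does have a move is losing for the player to move precisely when every available move leads to a winning position for the opponent. Fill in the labels:
n=0: no move → L
n=1: no move → L
n=2: no move → L
n=3: can move to 0, which is L ⇒ W
n=4: can move to 1, which is L ⇒ W
n=5: can move to 2, which is L ⇒ W
n=6: can move to 2, which is L ⇒ W
n=7: can move to 0, which is L ⇒ W
n=8: can move to 1, which is L ⇒ W
n=9: can move to 2, which is L ⇒ W
n=10: moves to 7(W), 6(W), 3(W); every one is W ⇒ L
n=11: moves to 8(W), 7(W), 4(W); every one is W ⇒ L
n=12: moves to 9(W), 8(W), 5(W); every one is W ⇒ L
n=13: can move to 10, which is L ⇒ W
n=14: can move to 11, which is L ⇒ W
n=15: can move to 12, which is L ⇒ W

15: W, 12: L, 11: L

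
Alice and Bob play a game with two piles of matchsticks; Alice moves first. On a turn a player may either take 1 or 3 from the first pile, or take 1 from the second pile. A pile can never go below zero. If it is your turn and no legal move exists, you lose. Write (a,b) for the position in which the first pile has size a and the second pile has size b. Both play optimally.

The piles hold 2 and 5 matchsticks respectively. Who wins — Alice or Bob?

Label each position W (a win for the player to move) or L (a loss). A position with no legal move is L; any other position is W exactly when some move reaches an L, and L when every move reaches a W.
No move ever increases a pile, so every position that can arise here has a ≤ 2 and b ≤ 5; it is enough to label the cells with 0 ≤ a ≤ 2 and 0 ≤ b ≤ 5.
Every move lowers a or b (never raises either), so fill the grid row by row in increasing a, and left to right within a row: each cell's successors are then already labelled.
      b=0  b=1  b=2  b=3  b=4  b=5
a=0:    L    W    L    W    L    W
a=1:    W    L    W    L    W    L
a=2:    L    W    L    W    L    W
Cells with no legal move (terminal, hence L): (0,0).
The remaining L cells, each justified by listing all of its moves:
(0,2): the only move is to (0,1)(W), a W ⇒ L
(0,4): the only move is to (0,3)(W), a W ⇒ L
(1,1): moves to (0,1)(W), (1,0)(W); every one is W ⇒ L
(1,3): moves to (0,3)(W), (1,2)(W); every one is W ⇒ L
(1,5): moves to (0,5)(W), (1,4)(W); every one is W ⇒ L
(2,0): the only move is to (1,0)(W), a W ⇒ L
(2,2): moves to (1,2)(W), (2,1)(W); every one is W ⇒ L
(2,4): moves to (1,4)(W), (2,3)(W); every one is W ⇒ L
Every other cell has at least one move into one of the L cells above, so it is W.
From (2,5) Alice can move to (1,5), reaching an L position.

Alice wins.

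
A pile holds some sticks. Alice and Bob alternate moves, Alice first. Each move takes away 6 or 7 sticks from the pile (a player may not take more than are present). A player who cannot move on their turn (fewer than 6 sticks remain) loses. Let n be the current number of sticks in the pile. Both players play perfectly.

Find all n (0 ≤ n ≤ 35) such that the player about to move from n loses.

0, 1, 2, 3, 4, 5, 13, 14, 15, 16, 17, 18, 26, 27, 28, 29, 30, 31

Work bottom-up. With no move the player to move loses. Otherwise the position is W if at least one move leads to an L position for the opponent, and L if every move leads to a W.
n=0: no move → L
n=1: no move → L
n=2: no move → L
n=3: no move → L
n=4: no move → L
n=5: no move → L
n=6: →0(L), so W
n=7: →1(L), so W
n=8: →2(L), so W
n=9: →3(L), so W
n=10: →4(L), so W
n=11: →5(L), so W
n=12: →5(L), so W
n=13: →7(W), 6(W) — all W, so L
n=14: →8(W), 7(W) — all W, so L
n=15: →9(W), 8(W) — all W, so L
n=16: →10(W), 9(W) — all W, so L
n=17: →11(W), 10(W) — all W, so L
n=18: →12(W), 11(W) — all W, so L
n=19: →13(L), so W
n=20: →14(L), so W
n=21: →15(L), so W
n=22: →16(L), so W
n=23: →17(L), so W
n=24: →18(L), so W
n=25: →18(L), so W
n=26: →20(W), 19(W) — all W, so L
n=27: →21(W), 20(W) — all W, so L
n=28: →22(W), 21(W) — all W, so L
n=29: →23(W), 22(W) — all W, so L
n=30: →24(W), 23(W) — all W, so L
n=31: →25(W), 24(W) — all W, so L
n=32: →26(L), so W
n=33: →27(L), so W
n=34: →28(L), so W
n=35: →29(L), so W
Reading off the rows marked L gives the requested list; there are 18 such values of n.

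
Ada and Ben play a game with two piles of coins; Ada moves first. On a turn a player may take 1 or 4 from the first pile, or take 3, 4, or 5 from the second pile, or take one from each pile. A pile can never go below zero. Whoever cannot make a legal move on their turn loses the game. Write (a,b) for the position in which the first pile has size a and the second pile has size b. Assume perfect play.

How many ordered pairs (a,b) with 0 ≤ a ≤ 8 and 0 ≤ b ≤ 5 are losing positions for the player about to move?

Build the W/L table. Terminal = L. A non-terminal position is W if it has a move to some L; otherwise it is L.
Every move lowers a or b (never raises either), so fill the grid row by row in increasing a, and left to right within a row: each cell's successors are then already labelled.
      b=0  b=1  b=2  b=3  b=4  b=5
a=0:    L    L    L    W    W    W
a=1:    W    W    W    W    L    L
a=2:    L    L    L    W    W    W
a=3:    W    W    W    W    L    L
a=4:    W    W    W    L    W    W
a=5:    L    L    L    W    W    W
a=6:    W    W    W    W    L    L
a=7:    L    L    L    W    W    W
a=8:    W    W    W    W    L    L
Cells with no legal move (terminal, hence L): (0,0), (0,1), (0,2).
The remaining L cells, each justified by listing all of its moves:
(1,4): only reaches (0,4)(W), (1,1)(W), (1,0)(W), (0,3)(W), all W → L
(1,5): only reaches (0,5)(W), (1,2)(W), (1,1)(W), (1,0)(W), (0,4)(W), all W → L
(2,0): only reaches (1,0)(W), which is W → L
(2,1): only reaches (1,1)(W), (1,0)(W), all W → L
(2,2): only reaches (1,2)(W), (1,1)(W), all W → L
(3,4): only reaches (2,4)(W), (3,1)(W), (3,0)(W), (2,3)(W), all W → L
(3,5): only reaches (2,5)(W), (3,2)(W), (3,1)(W), (3,0)(W), (2,4)(W), all W → L
(4,3): only reaches (3,3)(W), (0,3)(W), (4,0)(W), (3,2)(W), all W → L
(5,0): only reaches (4,0)(W), (1,0)(W), all W → L
(5,1): only reaches (4,1)(W), (1,1)(W), (4,0)(W), all W → L
(5,2): only reaches (4,2)(W), (1,2)(W), (4,1)(W), all W → L
(6,4): only reaches (5,4)(W), (2,4)(W), (6,1)(W), (6,0)(W), (5,3)(W), all W → L
(6,5): only reaches (5,5)(W), (2,5)(W), (6,2)(W), (6,1)(W), (6,0)(W), (5,4)(W), all W → L
(7,0): only reaches (6,0)(W), (3,0)(W), all W → L
(7,1): only reaches (6,1)(W), (3,1)(W), (6,0)(W), all W → L
(7,2): only reaches (6,2)(W), (3,2)(W), (6,1)(W), all W → L
(8,4): only reaches (7,4)(W), (4,4)(W), (8,1)(W), (8,0)(W), (7,3)(W), all W → L
(8,5): only reaches (7,5)(W), (4,5)(W), (8,2)(W), (8,1)(W), (8,0)(W), (7,4)(W), all W → L
Every other cell has at least one move into one of the L cells above, so it is W.
L cells per row: a=0: 3, a=1: 2, a=2: 3, a=3: 2, a=4: 1, a=5: 3, a=6: 2, a=7: 3, a=8: 2; total 21.

21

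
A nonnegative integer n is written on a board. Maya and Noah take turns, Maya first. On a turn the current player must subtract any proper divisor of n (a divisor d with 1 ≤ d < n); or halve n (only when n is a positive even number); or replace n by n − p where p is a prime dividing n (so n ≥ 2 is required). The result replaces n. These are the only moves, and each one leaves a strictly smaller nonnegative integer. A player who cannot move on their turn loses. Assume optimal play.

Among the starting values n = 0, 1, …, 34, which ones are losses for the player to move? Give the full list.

Work bottom-up. With no move the player to move loses. Otherwise the position is W if at least one move leads to an L position for the opponent, and L if every move leads to a W.
n=0: no move → L
n=1: no move → L
n=2: →0(L), so W
n=3: →0(L), so W
n=4: →2(W), 3(W) — all W, so L
n=5: →0(L), so W
n=6: →4(L), so W
n=7: →0(L), so W
n=8: →4(L), so W
n=9: →6(W), 8(W) — all W, so L
n=10: →9(L), so W
n=11: →0(L), so W
n=12: →9(L), so W
n=13: →0(L), so W
n=14: →7(W), 12(W), 13(W) — all W, so L
n=15: →14(L), so W
n=16: →14(L), so W
n=17: →0(L), so W
n=18: →9(L), so W
n=19: →0(L), so W
n=20: →10(W), 15(W), 16(W), 18(W), 19(W) — all W, so L
n=21: →14(L), so W
n=22: →20(L), so W
n=23: →0(L), so W
n=24: →20(L), so W
n=25: →20(L), so W
n=26: →13(W), 24(W), 25(W) — all W, so L
n=27: →26(L), so W
n=28: →14(L), so W
n=29: →0(L), so W
n=30: →20(L), so W
n=31: →0(L), so W
n=32: →16(W), 24(W), 28(W), 30(W), 31(W) — all W, so L
n=33: →32(L), so W
n=34: →32(L), so W
The losing starting values of n are exactly the entries labelled L in this table (8 of them).

0, 1, 4, 9, 14, 20, 26, 32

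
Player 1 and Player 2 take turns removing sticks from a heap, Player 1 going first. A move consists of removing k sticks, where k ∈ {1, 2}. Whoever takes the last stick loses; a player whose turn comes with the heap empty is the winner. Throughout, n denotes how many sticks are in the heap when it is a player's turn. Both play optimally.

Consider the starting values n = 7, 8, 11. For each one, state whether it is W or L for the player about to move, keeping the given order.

Label each position W (a win for the player to move) or L (a loss). A position with no legal move is W; any other position is W exactly when some move reaches an L, and L when every move reaches a W.
n=0: no move; the opponent has just taken the last stick and therefore loses → W
n=1: the only move is to 0(W), a W ⇒ L
n=2: can move to 1, which is L ⇒ W
n=3: can move to 1, which is L ⇒ W
n=4: moves to 3(W), 2(W); every one is W ⇒ L
n=5: can move to 4, which is L ⇒ W
n=6: can move to 4, which is L ⇒ W
n=7: moves to 6(W), 5(W); every one is W ⇒ L
n=8: can move to 7, which is L ⇒ W
n=9: can move to 7, which is L ⇒ W
n=10: moves to 9(W), 8(W); every one is W ⇒ L
n=11: can move to 10, which is L ⇒ W

7: L, 8: W, 11: W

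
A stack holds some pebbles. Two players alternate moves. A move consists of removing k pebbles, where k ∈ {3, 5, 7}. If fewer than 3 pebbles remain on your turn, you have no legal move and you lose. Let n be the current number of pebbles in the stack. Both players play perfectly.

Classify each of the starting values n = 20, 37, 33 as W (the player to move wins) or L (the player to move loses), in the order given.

Positions with no move are L. A position that does have a move is losing for the player to move precisely when every available move leads to a winning position for the opponent. Fill in the labels:
n=0: no move → L
n=1: no move → L
n=2: no move → L
n=3: reaches L-position 0 → W
n=4: reaches L-position 1 → W
n=5: reaches L-position 2 → W
n=6: reaches L-position 1 → W
n=7: reaches L-position 2 → W
n=8: reaches L-position 1 → W
n=9: reaches L-position 2 → W
n=10: only reaches 7(W), 5(W), 3(W), all W → L
n=11: only reaches 8(W), 6(W), 4(W), all W → L
n=12: only reaches 9(W), 7(W), 5(W), all W → L
n=13: reaches L-position 10 → W
n=14: reaches L-position 11 → W
n=15: reaches L-position 12 → W
n=16: reaches L-position 11 → W
n=17: reaches L-position 12 → W
n=18: reaches L-position 11 → W
n=19: reaches L-position 12 → W
n=20: only reaches 17(W), 15(W), 13(W), all W → L
n=21: only reaches 18(W), 16(W), 14(W), all W → L
n=22: only reaches 19(W), 17(W), 15(W), all W → L
n=23: reaches L-position 20 → W
n=24: reaches L-position 21 → W
n=25: reaches L-position 22 → W
n=26: reaches L-position 21 → W
n=27: reaches L-position 22 → W
n=28: reaches L-position 21 → W
n=29: reaches L-position 22 → W
n=30: only reaches 27(W), 25(W), 23(W), all W → L
n=31: only reaches 28(W), 26(W), 24(W), all W → L
n=32: only reaches 29(W), 27(W), 25(W), all W → L
n=33: reaches L-position 30 → W
n=34: reaches L-position 31 → W
n=35: reaches L-position 32 → W
n=36: reaches L-position 31 → W
n=37: reaches L-position 32 → W

20: L, 37: W, 33: W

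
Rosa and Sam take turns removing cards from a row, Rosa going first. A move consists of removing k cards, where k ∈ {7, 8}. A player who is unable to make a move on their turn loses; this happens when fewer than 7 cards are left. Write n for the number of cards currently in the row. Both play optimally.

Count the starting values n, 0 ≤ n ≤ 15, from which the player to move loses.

Build the W/L table. Terminal = L. A non-terminal position is W if it has a move to some L; otherwise it is L.
n=0: no move → L
n=1: no move → L
n=2: no move → L
n=3: no move → L
n=4: no move → L
n=5: no move → L
n=6: no move → L
n=7: can move to 0, which is L ⇒ W
n=8: can move to 1, which is L ⇒ W
n=9: can move to 2, which is L ⇒ W
n=10: can move to 3, which is L ⇒ W
n=11: can move to 4, which is L ⇒ W
n=12: can move to 5, which is L ⇒ W
n=13: can move to 6, which is L ⇒ W
n=14: can move to 6, which is L ⇒ W
n=15: moves to 8(W), 7(W); every one is W ⇒ L
L entries with 0 ≤ n ≤ 15: n = 0, 1, 2, 3, 4, 5, 6, 15; that makes 8.

8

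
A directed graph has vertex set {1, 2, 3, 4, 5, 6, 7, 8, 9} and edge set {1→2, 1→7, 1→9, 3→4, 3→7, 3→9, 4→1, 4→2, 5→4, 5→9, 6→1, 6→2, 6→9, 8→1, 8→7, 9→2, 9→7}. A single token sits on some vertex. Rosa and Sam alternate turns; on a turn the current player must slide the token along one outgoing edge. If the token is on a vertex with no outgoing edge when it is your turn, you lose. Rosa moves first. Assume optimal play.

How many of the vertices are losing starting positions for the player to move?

Compute win/loss labels from the base case upward. A position with no move is L. Any other position is W if it can reach an L in one move, else L.
Every edge goes from a vertex to one that appears earlier in the order 2, 7, 9, 1, 4, 6, 3, 8, 5, so processing vertices in that order labels each vertex after all of its successors.
2: no outgoing edge → L
7: no outgoing edge → L
9: W (go to 7, an L position)
1: W (go to 7, an L position)
4: W (go to 2, an L position)
6: W (go to 2, an L position)
3: W (go to 7, an L position)
8: W (go to 7, an L position)
5: L (options 4(W), 9(W) are all W)
The L vertices are 2, 5, 7; that is 3 in all.

3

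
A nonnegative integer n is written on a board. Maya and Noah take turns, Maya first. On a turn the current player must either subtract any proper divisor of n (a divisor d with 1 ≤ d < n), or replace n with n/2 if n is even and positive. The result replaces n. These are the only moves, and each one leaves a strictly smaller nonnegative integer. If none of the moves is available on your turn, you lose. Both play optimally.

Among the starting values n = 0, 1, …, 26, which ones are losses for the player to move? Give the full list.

0, 1, 3, 5, 7, 9, 11, 13, 15, 17, 19, 21, 23, 25

Positions with no move are L. A position that does have a move is losing for the player to move precisely when every available move leads to a winning position for the opponent. Fill in the labels:
n=0: no move → L
n=1: no move → L
n=2: reaches L-position 1 → W
n=3: only reaches 2(W), which is W → L
n=4: reaches L-position 3 → W
n=5: only reaches 4(W), which is W → L
n=6: reaches L-position 3 → W
n=7: only reaches 6(W), which is W → L
n=8: reaches L-position 7 → W
n=9: only reaches 6(W), 8(W), all W → L
n=10: reaches L-position 5 → W
n=11: only reaches 10(W), which is W → L
n=12: reaches L-position 9 → W
n=13: only reaches 12(W), which is W → L
n=14: reaches L-position 7 → W
n=15: only reaches 10(W), 12(W), 14(W), all W → L
n=16: reaches L-position 15 → W
n=17: only reaches 16(W), which is W → L
n=18: reaches L-position 9 → W
n=19: only reaches 18(W), which is W → L
n=20: reaches L-position 15 → W
n=21: only reaches 14(W), 18(W), 20(W), all W → L
n=22: reaches L-position 11 → W
n=23: only reaches 22(W), which is W → L
n=24: reaches L-position 21 → W
n=25: only reaches 20(W), 24(W), all W → L
n=26: reaches L-position 13 → W
Reading off the rows marked L gives the requested list; there are 14 such values of n.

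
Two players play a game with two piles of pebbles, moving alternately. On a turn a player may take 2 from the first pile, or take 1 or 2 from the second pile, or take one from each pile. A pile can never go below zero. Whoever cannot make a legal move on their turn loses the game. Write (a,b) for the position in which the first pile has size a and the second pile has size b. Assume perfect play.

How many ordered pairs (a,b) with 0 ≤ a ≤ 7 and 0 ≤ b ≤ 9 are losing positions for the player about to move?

28

Label each position W (a win for the player to move) or L (a loss). A position with no legal move is L; any other position is W exactly when some move reaches an L, and L when every move reaches a W.
Every move lowers a or b (never raises either), so fill the grid row by row in increasing a, and left to right within a row: each cell's successors are then already labelled.
      b=0  b=1  b=2  b=3  b=4  b=5  b=6  b=7  b=8  b=9
a=0:    L    W    W    L    W    W    L    W    W    L
a=1:    L    W    W    L    W    W    L    W    W    L
a=2:    W    W    L    W    W    L    W    W    L    W
a=3:    W    L    W    W    L    W    W    L    W    W
a=4:    L    W    W    L    W    W    L    W    W    L
a=5:    L    W    W    L    W    W    L    W    W    L
a=6:    W    W    L    W    W    L    W    W    L    W
a=7:    W    L    W    W    L    W    W    L    W    W
Cells with no legal move (terminal, hence L): (0,0), (1,0).
The remaining L cells, each justified by listing all of its moves:
(0,3): only reaches (0,2)(W), (0,1)(W), all W → L
(0,6): only reaches (0,5)(W), (0,4)(W), all W → L
(0,9): only reaches (0,8)(W), (0,7)(W), all W → L
(1,3): only reaches (1,2)(W), (1,1)(W), (0,2)(W), all W → L
(1,6): only reaches (1,5)(W), (1,4)(W), (0,5)(W), all W → L
(1,9): only reaches (1,8)(W), (1,7)(W), (0,8)(W), all W → L
(2,2): only reaches (0,2)(W), (2,1)(W), (2,0)(W), (1,1)(W), all W → L
(2,5): only reaches (0,5)(W), (2,4)(W), (2,3)(W), (1,4)(W), all W → L
(2,8): only reaches (0,8)(W), (2,7)(W), (2,6)(W), (1,7)(W), all W → L
(3,1): only reaches (1,1)(W), (3,0)(W), (2,0)(W), all W → L
(3,4): only reaches (1,4)(W), (3,3)(W), (3,2)(W), (2,3)(W), all W → L
(3,7): only reaches (1,7)(W), (3,6)(W), (3,5)(W), (2,6)(W), all W → L
(4,0): only reaches (2,0)(W), which is W → L
(4,3): only reaches (2,3)(W), (4,2)(W), (4,1)(W), (3,2)(W), all W → L
(4,6): only reaches (2,6)(W), (4,5)(W), (4,4)(W), (3,5)(W), all W → L
(4,9): only reaches (2,9)(W), (4,8)(W), (4,7)(W), (3,8)(W), all W → L
(5,0): only reaches (3,0)(W), which is W → L
(5,3): only reaches (3,3)(W), (5,2)(W), (5,1)(W), (4,2)(W), all W → L
(5,6): only reaches (3,6)(W), (5,5)(W), (5,4)(W), (4,5)(W), all W → L
(5,9): only reaches (3,9)(W), (5,8)(W), (5,7)(W), (4,8)(W), all W → L
(6,2): only reaches (4,2)(W), (6,1)(W), (6,0)(W), (5,1)(W), all W → L
(6,5): only reaches (4,5)(W), (6,4)(W), (6,3)(W), (5,4)(W), all W → L
(6,8): only reaches (4,8)(W), (6,7)(W), (6,6)(W), (5,7)(W), all W → L
(7,1): only reaches (5,1)(W), (7,0)(W), (6,0)(W), all W → L
(7,4): only reaches (5,4)(W), (7,3)(W), (7,2)(W), (6,3)(W), all W → L
(7,7): only reaches (5,7)(W), (7,6)(W), (7,5)(W), (6,6)(W), all W → L
Every other cell has at least one move into one of the L cells above, so it is W.
L cells per row: a=0: 4, a=1: 4, a=2: 3, a=3: 3, a=4: 4, a=5: 4, a=6: 3, a=7: 3; total 28.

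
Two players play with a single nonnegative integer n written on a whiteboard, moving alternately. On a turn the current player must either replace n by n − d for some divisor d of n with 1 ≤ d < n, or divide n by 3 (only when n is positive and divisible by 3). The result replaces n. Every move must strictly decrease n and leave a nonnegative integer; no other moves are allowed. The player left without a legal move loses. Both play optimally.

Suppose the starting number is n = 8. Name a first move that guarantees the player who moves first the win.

Classify positions by backward induction: terminal positions (no move available) are L. From any other position, the mover wins iff some move reaches an L.
n=0: no move → L
n=1: no move → L
n=2: W (go to 1, an L position)
n=3: W (go to 1, an L position)
n=4: L (options 2(W), 3(W) are all W)
n=5: W (go to 4, an L position)
n=6: W (go to 4, an L position)
n=7: L (sole option 6(W) is W)
n=8: W (go to 4, an L position)
From 8, the L positions reachable in one move are: 4, 7. Any move reaching one of these is winning.

Move to 4.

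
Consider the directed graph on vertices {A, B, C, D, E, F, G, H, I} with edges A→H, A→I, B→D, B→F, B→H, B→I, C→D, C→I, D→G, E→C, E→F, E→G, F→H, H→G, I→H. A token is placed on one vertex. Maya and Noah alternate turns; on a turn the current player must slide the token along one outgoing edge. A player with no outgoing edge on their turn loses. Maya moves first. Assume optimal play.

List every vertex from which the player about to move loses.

F, G, I

Use the standard recursion: the mover loses at a terminal position; elsewhere, the mover wins exactly when some move hands the opponent an L position.
Every edge goes from a vertex to one that appears earlier in the order G, H, F, D, I, C, B, E, A, so processing vertices in that order labels each vertex after all of its successors.
G: no outgoing edge → L
H: W (go to G, an L position)
F: L (sole option H(W) is W)
D: W (go to G, an L position)
I: L (sole option H(W) is W)
C: W (go to I, an L position)
B: W (go to I, an L position)
E: W (go to F, an L position)
A: W (go to I, an L position)
Reading off the rows marked L gives the requested list; there are 3 such vertices.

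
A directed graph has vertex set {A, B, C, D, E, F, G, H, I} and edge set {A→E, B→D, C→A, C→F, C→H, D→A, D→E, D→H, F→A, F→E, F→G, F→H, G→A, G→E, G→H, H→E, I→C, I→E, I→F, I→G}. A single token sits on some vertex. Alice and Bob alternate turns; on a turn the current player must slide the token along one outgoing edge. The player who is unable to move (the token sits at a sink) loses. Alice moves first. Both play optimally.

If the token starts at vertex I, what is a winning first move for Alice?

Move to C.

Positions with no move are L. A position that does have a move is losing for the player to move precisely when every available move leads to a winning position for the opponent. Fill in the labels:
Every edge goes from a vertex to one that appears earlier in the order E, A, H, D, G, F, B, C, I, so processing vertices in that order labels each vertex after all of its successors.
E: no outgoing edge → L
A: can move to E, which is L ⇒ W
H: can move to E, which is L ⇒ W
D: can move to E, which is L ⇒ W
G: can move to E, which is L ⇒ W
F: can move to E, which is L ⇒ W
B: the only move is to D(W), a W ⇒ L
C: moves to F(W), H(W), A(W); every one is W ⇒ L
I: can move to C, which is L ⇒ W
From I, the L positions reachable in one move are: C, E. Any move reaching one of these is winning.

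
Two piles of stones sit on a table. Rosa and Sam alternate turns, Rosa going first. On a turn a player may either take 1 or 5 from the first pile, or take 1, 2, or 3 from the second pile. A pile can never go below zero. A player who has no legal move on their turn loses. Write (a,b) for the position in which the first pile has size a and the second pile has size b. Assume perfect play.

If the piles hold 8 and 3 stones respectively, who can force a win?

Positions with no move are L. A position that does have a move is losing for the player to move precisely when every available move leads to a winning position for the opponent. Fill in the labels:
No move ever increases a pile, so every position that can arise here has a ≤ 8 and b ≤ 3; it is enough to label the cells with 0 ≤ a ≤ 8 and 0 ≤ b ≤ 3.
Every move lowers a or b (never raises either), so fill the grid row by row in increasing a, and left to right within a row: each cell's successors are then already labelled.
      b=0  b=1  b=2  b=3
a=0:    L    W    W    W
a=1:    W    L    W    W
a=2:    L    W    W    W
a=3:    W    L    W    W
a=4:    L    W    W    W
a=5:    W    L    W    W
a=6:    L    W    W    W
a=7:    W    L    W    W
a=8:    L    W    W    W
Cells with no legal move (terminal, hence L): (0,0).
The remaining L cells, each justified by listing all of its moves:
(1,1): L (options (0,1)(W), (1,0)(W) are all W)
(2,0): L (sole option (1,0)(W) is W)
(3,1): L (options (2,1)(W), (3,0)(W) are all W)
(4,0): L (sole option (3,0)(W) is W)
(5,1): L (options (4,1)(W), (0,1)(W), (5,0)(W) are all W)
(6,0): L (options (5,0)(W), (1,0)(W) are all W)
(7,1): L (options (6,1)(W), (2,1)(W), (7,0)(W) are all W)
(8,0): L (options (7,0)(W), (3,0)(W) are all W)
Every other cell has at least one move into one of the L cells above, so it is W.
The starting position (8,3) is W: Rosa should move to (8,0), handing over an L position.

Rosa wins.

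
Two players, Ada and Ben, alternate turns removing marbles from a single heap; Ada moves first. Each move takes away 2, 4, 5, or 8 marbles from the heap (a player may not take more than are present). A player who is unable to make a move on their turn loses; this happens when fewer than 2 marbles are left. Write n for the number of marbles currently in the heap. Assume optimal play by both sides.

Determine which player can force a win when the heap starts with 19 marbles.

Classify positions by backward induction: terminal positions (no move available) are L. From any other position, the mover wins iff some move reaches an L.
n=0: no move → L
n=1: no move → L
n=2: W (go to 0, an L position)
n=3: W (go to 1, an L position)
n=4: W (go to 0, an L position)
n=5: W (go to 1, an L position)
n=6: W (go to 1, an L position)
n=7: L (options 5(W), 3(W), 2(W) are all W)
n=8: W (go to 0, an L position)
n=9: W (go to 7, an L position)
n=10: L (options 8(W), 6(W), 5(W), 2(W) are all W)
n=11: W (go to 7, an L position)
n=12: W (go to 10, an L position)
n=13: L (options 11(W), 9(W), 8(W), 5(W) are all W)
n=14: W (go to 10, an L position)
n=15: W (go to 13, an L position)
n=16: L (options 14(W), 12(W), 11(W), 8(W) are all W)
n=17: W (go to 13, an L position)
n=18: W (go to 16, an L position)
n=19: L (options 17(W), 15(W), 14(W), 11(W) are all W)
Every move from 19 reaches a W position, so the mover loses.

Ben wins.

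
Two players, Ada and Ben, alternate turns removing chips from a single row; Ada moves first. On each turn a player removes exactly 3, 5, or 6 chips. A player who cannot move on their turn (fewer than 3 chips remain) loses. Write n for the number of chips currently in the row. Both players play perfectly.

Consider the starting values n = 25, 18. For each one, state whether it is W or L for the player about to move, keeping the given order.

Work bottom-up. With no move the player to move loses. Otherwise the position is W if at least one move leads to an L position for the opponent, and L if every move leads to a W.
n=0: no move → L
n=1: no move → L
n=2: no move → L
n=3: W (go to 0, an L position)
n=4: W (go to 1, an L position)
n=5: W (go to 2, an L position)
n=6: W (go to 1, an L position)
n=7: W (go to 2, an L position)
n=8: W (go to 2, an L position)
n=9: L (options 6(W), 4(W), 3(W) are all W)
n=10: L (options 7(W), 5(W), 4(W) are all W)
n=11: L (options 8(W), 6(W), 5(W) are all W)
n=12: W (go to 9, an L position)
n=13: W (go to 10, an L position)
n=14: W (go to 11, an L position)
n=15: W (go to 10, an L position)
n=16: W (go to 11, an L position)
n=17: W (go to 11, an L position)
n=18: L (options 15(W), 13(W), 12(W) are all W)
n=19: L (options 16(W), 14(W), 13(W) are all W)
n=20: L (options 17(W), 15(W), 14(W) are all W)
n=21: W (go to 18, an L position)
n=22: W (go to 19, an L position)
n=23: W (go to 20, an L position)
n=24: W (go to 19, an L position)
n=25: W (go to 20, an L position)

25: W, 18: L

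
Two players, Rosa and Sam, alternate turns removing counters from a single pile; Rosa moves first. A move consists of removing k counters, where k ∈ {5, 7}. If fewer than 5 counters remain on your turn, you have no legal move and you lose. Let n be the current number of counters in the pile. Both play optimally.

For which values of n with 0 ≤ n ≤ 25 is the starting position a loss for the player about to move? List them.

Label each position W (a win for the player to move) or L (a loss). A position with no legal move is L; any other position is W exactly when some move reaches an L, and L when every move reaches a W.
n=0: no move → L
n=1: no move → L
n=2: no move → L
n=3: no move → L
n=4: no move → L
n=5: reaches L-position 0 → W
n=6: reaches L-position 1 → W
n=7: reaches L-position 2 → W
n=8: reaches L-position 3 → W
n=9: reaches L-position 4 → W
n=10: reaches L-position 3 → W
n=11: reaches L-position 4 → W
n=12: only reaches 7(W), 5(W), all W → L
n=13: only reaches 8(W), 6(W), all W → L
n=14: only reaches 9(W), 7(W), all W → L
n=15: only reaches 10(W), 8(W), all W → L
n=16: only reaches 11(W), 9(W), all W → L
n=17: reaches L-position 12 → W
n=18: reaches L-position 13 → W
n=19: reaches L-position 14 → W
n=20: reaches L-position 15 → W
n=21: reaches L-position 16 → W
n=22: reaches L-position 15 → W
n=23: reaches L-position 16 → W
n=24: only reaches 19(W), 17(W), all W → L
n=25: only reaches 20(W), 18(W), all W → L
The losing starting values of n are exactly the entries labelled L in this table (12 of them).

0, 1, 2, 3, 4, 12, 13, 14, 15, 16, 24, 25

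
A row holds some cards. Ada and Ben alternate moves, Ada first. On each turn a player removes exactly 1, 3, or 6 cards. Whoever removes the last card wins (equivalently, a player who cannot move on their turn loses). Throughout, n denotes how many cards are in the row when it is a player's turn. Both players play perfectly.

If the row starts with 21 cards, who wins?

Ada wins.

Positions with no move are L. A position that does have a move is losing for the player to move precisely when every available move leads to a winning position for the opponent. Fill in the labels:
n=0: no move → L
n=1: W (go to 0, an L position)
n=2: L (sole option 1(W) is W)
n=3: W (go to 2, an L position)
n=4: L (options 3(W), 1(W) are all W)
n=5: W (go to 4, an L position)
n=6: W (go to 0, an L position)
n=7: W (go to 4, an L position)
n=8: W (go to 2, an L position)
n=9: L (options 8(W), 6(W), 3(W) are all W)
n=10: W (go to 9, an L position)
n=11: L (options 10(W), 8(W), 5(W) are all W)
n=12: W (go to 11, an L position)
n=13: L (options 12(W), 10(W), 7(W) are all W)
n=14: W (go to 13, an L position)
n=15: W (go to 9, an L position)
n=16: W (go to 13, an L position)
n=17: W (go to 11, an L position)
n=18: L (options 17(W), 15(W), 12(W) are all W)
n=19: W (go to 18, an L position)
n=20: L (options 19(W), 17(W), 14(W) are all W)
n=21: W (go to 20, an L position)
The starting position 21 is W: Ada should remove 1, leaving 20, handing over an L position.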